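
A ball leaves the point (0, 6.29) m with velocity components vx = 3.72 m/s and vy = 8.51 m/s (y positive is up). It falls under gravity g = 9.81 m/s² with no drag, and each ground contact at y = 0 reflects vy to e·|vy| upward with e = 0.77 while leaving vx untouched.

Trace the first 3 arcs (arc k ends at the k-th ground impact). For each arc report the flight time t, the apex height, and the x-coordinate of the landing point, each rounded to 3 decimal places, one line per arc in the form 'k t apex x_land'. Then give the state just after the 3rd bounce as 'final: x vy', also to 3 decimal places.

1 2.294 9.981 8.534
2 2.197 5.918 16.706
3 1.692 3.509 22.998
final: 22.998 6.389

Arc 1: start y=6.290, vy=8.510 → t=2.294, apex=9.981, x_land=8.534, impact vy=-13.994
  bounce: vy ← 0.77·13.994 = 10.775
Arc 2: start y=0.000, vy=10.775 → t=2.197, apex=5.918, x_land=16.706, impact vy=-10.775
  bounce: vy ← 0.77·10.775 = 8.297
Arc 3: start y=0.000, vy=8.297 → t=1.692, apex=3.509, x_land=22.998, impact vy=-8.297
  bounce: vy ← 0.77·8.297 = 6.389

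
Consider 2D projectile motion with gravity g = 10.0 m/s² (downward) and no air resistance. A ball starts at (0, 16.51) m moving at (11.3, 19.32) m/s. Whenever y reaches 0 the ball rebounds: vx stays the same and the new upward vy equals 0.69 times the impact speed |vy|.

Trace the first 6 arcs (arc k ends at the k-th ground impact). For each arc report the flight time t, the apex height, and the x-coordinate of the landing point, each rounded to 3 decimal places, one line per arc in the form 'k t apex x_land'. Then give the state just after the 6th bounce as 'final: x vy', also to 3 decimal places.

1 4.584 35.173 51.802
2 3.660 16.746 93.162
3 2.526 7.973 121.700
4 1.743 3.796 141.392
5 1.202 1.807 154.979
6 0.830 0.860 164.354
final: 164.354 2.862

Arc 1: start y=16.510, vy=19.320 → t=4.584, apex=35.173, x_land=51.802, impact vy=-26.523
  bounce: vy ← 0.69·26.523 = 18.301
Arc 2: start y=0.000, vy=18.301 → t=3.660, apex=16.746, x_land=93.162, impact vy=-18.301
  bounce: vy ← 0.69·18.301 = 12.628
Arc 3: start y=0.000, vy=12.628 → t=2.526, apex=7.973, x_land=121.700, impact vy=-12.628
  bounce: vy ← 0.69·12.628 = 8.713
Arc 4: start y=0.000, vy=8.713 → t=1.743, apex=3.796, x_land=141.392, impact vy=-8.713
  bounce: vy ← 0.69·8.713 = 6.012
Arc 5: start y=0.000, vy=6.012 → t=1.202, apex=1.807, x_land=154.979, impact vy=-6.012
  bounce: vy ← 0.69·6.012 = 4.148
Arc 6: start y=0.000, vy=4.148 → t=0.830, apex=0.860, x_land=164.354, impact vy=-4.148
  bounce: vy ← 0.69·4.148 = 2.862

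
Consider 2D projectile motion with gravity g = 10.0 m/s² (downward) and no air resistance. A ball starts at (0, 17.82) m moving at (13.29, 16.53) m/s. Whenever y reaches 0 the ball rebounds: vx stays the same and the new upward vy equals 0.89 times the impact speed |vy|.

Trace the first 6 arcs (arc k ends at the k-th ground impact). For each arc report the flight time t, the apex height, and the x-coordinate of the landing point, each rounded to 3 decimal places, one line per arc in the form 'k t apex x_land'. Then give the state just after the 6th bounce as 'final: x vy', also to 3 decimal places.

1 4.162 31.482 55.316
2 4.466 24.937 114.676
3 3.975 19.753 167.506
4 3.538 15.646 214.525
5 3.149 12.393 256.372
6 2.802 9.817 293.615
final: 293.615 12.471

Arc 1: start y=17.820, vy=16.530 → t=4.162, apex=31.482, x_land=55.316, impact vy=-25.093
  bounce: vy ← 0.89·25.093 = 22.332
Arc 2: start y=0.000, vy=22.332 → t=4.466, apex=24.937, x_land=114.676, impact vy=-22.332
  bounce: vy ← 0.89·22.332 = 19.876
Arc 3: start y=0.000, vy=19.876 → t=3.975, apex=19.753, x_land=167.506, impact vy=-19.876
  bounce: vy ← 0.89·19.876 = 17.690
Arc 4: start y=0.000, vy=17.690 → t=3.538, apex=15.646, x_land=214.525, impact vy=-17.690
  bounce: vy ← 0.89·17.690 = 15.744
Arc 5: start y=0.000, vy=15.744 → t=3.149, apex=12.393, x_land=256.372, impact vy=-15.744
  bounce: vy ← 0.89·15.744 = 14.012
Arc 6: start y=0.000, vy=14.012 → t=2.802, apex=9.817, x_land=293.615, impact vy=-14.012
  bounce: vy ← 0.89·14.012 = 12.471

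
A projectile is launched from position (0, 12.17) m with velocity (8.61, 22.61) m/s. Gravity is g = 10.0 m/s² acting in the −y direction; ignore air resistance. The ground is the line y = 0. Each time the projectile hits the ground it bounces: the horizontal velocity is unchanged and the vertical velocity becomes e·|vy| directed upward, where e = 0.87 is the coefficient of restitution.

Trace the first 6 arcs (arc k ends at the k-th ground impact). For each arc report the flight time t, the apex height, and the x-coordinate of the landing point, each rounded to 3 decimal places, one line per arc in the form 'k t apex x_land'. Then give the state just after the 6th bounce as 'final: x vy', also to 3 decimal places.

Arc 1: start y=12.170, vy=22.610 → t=5.008, apex=37.731, x_land=43.119, impact vy=-27.470
  bounce: vy ← 0.87·27.470 = 23.899
Arc 2: start y=0.000, vy=23.899 → t=4.780, apex=28.558, x_land=84.273, impact vy=-23.899
  bounce: vy ← 0.87·23.899 = 20.792
Arc 3: start y=0.000, vy=20.792 → t=4.158, apex=21.616, x_land=120.077, impact vy=-20.792
  bounce: vy ← 0.87·20.792 = 18.089
Arc 4: start y=0.000, vy=18.089 → t=3.618, apex=16.361, x_land=151.227, impact vy=-18.089
  bounce: vy ← 0.87·18.089 = 15.738
Arc 5: start y=0.000, vy=15.738 → t=3.148, apex=12.384, x_land=178.327, impact vy=-15.738
  bounce: vy ← 0.87·15.738 = 13.692
Arc 6: start y=0.000, vy=13.692 → t=2.738, apex=9.373, x_land=201.904, impact vy=-13.692
  bounce: vy ← 0.87·13.692 = 11.912

1 5.008 37.731 43.119
2 4.780 28.558 84.273
3 4.158 21.616 120.077
4 3.618 16.361 151.227
5 3.148 12.384 178.327
6 2.738 9.373 201.904
final: 201.904 11.912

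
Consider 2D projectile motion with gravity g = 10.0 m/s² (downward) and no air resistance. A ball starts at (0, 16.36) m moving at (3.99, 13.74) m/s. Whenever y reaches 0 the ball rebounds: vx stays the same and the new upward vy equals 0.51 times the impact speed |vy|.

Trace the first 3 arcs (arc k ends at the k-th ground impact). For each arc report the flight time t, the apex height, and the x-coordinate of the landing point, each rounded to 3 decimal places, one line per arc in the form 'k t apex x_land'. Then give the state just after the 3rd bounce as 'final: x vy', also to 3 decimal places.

Arc 1: start y=16.360, vy=13.740 → t=3.646, apex=25.799, x_land=14.546, impact vy=-22.715
  bounce: vy ← 0.51·22.715 = 11.585
Arc 2: start y=0.000, vy=11.585 → t=2.317, apex=6.710, x_land=23.790, impact vy=-11.585
  bounce: vy ← 0.51·11.585 = 5.908
Arc 3: start y=0.000, vy=5.908 → t=1.182, apex=1.745, x_land=28.505, impact vy=-5.908
  bounce: vy ← 0.51·5.908 = 3.013

1 3.646 25.799 14.546
2 2.317 6.710 23.790
3 1.182 1.745 28.505
final: 28.505 3.013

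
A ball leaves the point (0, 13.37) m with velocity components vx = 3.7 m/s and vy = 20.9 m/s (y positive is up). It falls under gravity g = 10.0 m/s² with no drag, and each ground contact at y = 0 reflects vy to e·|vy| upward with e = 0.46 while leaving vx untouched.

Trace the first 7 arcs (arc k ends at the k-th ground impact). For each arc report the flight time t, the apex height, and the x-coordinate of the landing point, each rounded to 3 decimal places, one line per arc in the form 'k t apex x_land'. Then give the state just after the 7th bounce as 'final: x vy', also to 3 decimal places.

1 4.744 35.210 17.552
2 2.441 7.451 26.585
3 1.123 1.577 30.740
4 0.517 0.334 32.652
5 0.238 0.071 33.531
6 0.109 0.015 33.935
7 0.050 0.003 34.121
final: 34.121 0.116

Arc 1: start y=13.370, vy=20.900 → t=4.744, apex=35.210, x_land=17.552, impact vy=-26.537
  bounce: vy ← 0.46·26.537 = 12.207
Arc 2: start y=0.000, vy=12.207 → t=2.441, apex=7.451, x_land=26.585, impact vy=-12.207
  bounce: vy ← 0.46·12.207 = 5.615
Arc 3: start y=0.000, vy=5.615 → t=1.123, apex=1.577, x_land=30.740, impact vy=-5.615
  bounce: vy ← 0.46·5.615 = 2.583
Arc 4: start y=0.000, vy=2.583 → t=0.517, apex=0.334, x_land=32.652, impact vy=-2.583
  bounce: vy ← 0.46·2.583 = 1.188
Arc 5: start y=0.000, vy=1.188 → t=0.238, apex=0.071, x_land=33.531, impact vy=-1.188
  bounce: vy ← 0.46·1.188 = 0.547
Arc 6: start y=0.000, vy=0.547 → t=0.109, apex=0.015, x_land=33.935, impact vy=-0.547
  bounce: vy ← 0.46·0.547 = 0.251
Arc 7: start y=0.000, vy=0.251 → t=0.050, apex=0.003, x_land=34.121, impact vy=-0.251
  bounce: vy ← 0.46·0.251 = 0.116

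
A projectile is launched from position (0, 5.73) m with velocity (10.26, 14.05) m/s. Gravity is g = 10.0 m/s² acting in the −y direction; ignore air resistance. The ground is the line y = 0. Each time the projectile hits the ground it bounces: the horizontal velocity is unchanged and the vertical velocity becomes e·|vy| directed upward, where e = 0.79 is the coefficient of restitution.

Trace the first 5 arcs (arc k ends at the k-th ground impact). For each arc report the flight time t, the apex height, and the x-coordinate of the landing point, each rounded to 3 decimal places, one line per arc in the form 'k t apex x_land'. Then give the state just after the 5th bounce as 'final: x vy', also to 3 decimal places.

Arc 1: start y=5.730, vy=14.050 → t=3.171, apex=15.600, x_land=32.538, impact vy=-17.664
  bounce: vy ← 0.79·17.664 = 13.954
Arc 2: start y=0.000, vy=13.954 → t=2.791, apex=9.736, x_land=61.172, impact vy=-13.954
  bounce: vy ← 0.79·13.954 = 11.024
Arc 3: start y=0.000, vy=11.024 → t=2.205, apex=6.076, x_land=83.793, impact vy=-11.024
  bounce: vy ← 0.79·11.024 = 8.709
Arc 4: start y=0.000, vy=8.709 → t=1.742, apex=3.792, x_land=101.664, impact vy=-8.709
  bounce: vy ← 0.79·8.709 = 6.880
Arc 5: start y=0.000, vy=6.880 → t=1.376, apex=2.367, x_land=115.781, impact vy=-6.880
  bounce: vy ← 0.79·6.880 = 5.435

1 3.171 15.600 32.538
2 2.791 9.736 61.172
3 2.205 6.076 83.793
4 1.742 3.792 101.664
5 1.376 2.367 115.781
final: 115.781 5.435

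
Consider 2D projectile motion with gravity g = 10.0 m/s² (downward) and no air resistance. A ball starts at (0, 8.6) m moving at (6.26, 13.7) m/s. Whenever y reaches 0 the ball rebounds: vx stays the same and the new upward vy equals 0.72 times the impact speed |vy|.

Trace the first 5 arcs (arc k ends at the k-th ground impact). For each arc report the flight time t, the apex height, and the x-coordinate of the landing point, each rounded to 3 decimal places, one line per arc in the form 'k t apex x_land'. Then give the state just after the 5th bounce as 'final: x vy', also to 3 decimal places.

1 3.267 17.984 20.449
2 2.731 9.323 37.545
3 1.966 4.833 49.854
4 1.416 2.505 58.717
5 1.019 1.299 65.098
final: 65.098 3.670

Arc 1: start y=8.600, vy=13.700 → t=3.267, apex=17.984, x_land=20.449, impact vy=-18.965
  bounce: vy ← 0.72·18.965 = 13.655
Arc 2: start y=0.000, vy=13.655 → t=2.731, apex=9.323, x_land=37.545, impact vy=-13.655
  bounce: vy ← 0.72·13.655 = 9.832
Arc 3: start y=0.000, vy=9.832 → t=1.966, apex=4.833, x_land=49.854, impact vy=-9.832
  bounce: vy ← 0.72·9.832 = 7.079
Arc 4: start y=0.000, vy=7.079 → t=1.416, apex=2.505, x_land=58.717, impact vy=-7.079
  bounce: vy ← 0.72·7.079 = 5.097
Arc 5: start y=0.000, vy=5.097 → t=1.019, apex=1.299, x_land=65.098, impact vy=-5.097
  bounce: vy ← 0.72·5.097 = 3.670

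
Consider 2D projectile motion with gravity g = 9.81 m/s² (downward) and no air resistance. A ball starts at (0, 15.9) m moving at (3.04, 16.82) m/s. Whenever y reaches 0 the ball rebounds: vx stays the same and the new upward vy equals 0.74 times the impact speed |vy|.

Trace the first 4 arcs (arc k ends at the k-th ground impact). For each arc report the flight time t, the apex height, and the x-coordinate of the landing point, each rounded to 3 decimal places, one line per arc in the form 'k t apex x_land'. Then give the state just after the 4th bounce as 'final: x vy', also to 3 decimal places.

Arc 1: start y=15.900, vy=16.820 → t=4.201, apex=30.320, x_land=12.770, impact vy=-24.390
  bounce: vy ← 0.74·24.390 = 18.049
Arc 2: start y=0.000, vy=18.049 → t=3.680, apex=16.603, x_land=23.957, impact vy=-18.049
  bounce: vy ← 0.74·18.049 = 13.356
Arc 3: start y=0.000, vy=13.356 → t=2.723, apex=9.092, x_land=32.234, impact vy=-13.356
  bounce: vy ← 0.74·13.356 = 9.883
Arc 4: start y=0.000, vy=9.883 → t=2.015, apex=4.979, x_land=38.360, impact vy=-9.883
  bounce: vy ← 0.74·9.883 = 7.314

1 4.201 30.320 12.770
2 3.680 16.603 23.957
3 2.723 9.092 32.234
4 2.015 4.979 38.360
final: 38.360 7.314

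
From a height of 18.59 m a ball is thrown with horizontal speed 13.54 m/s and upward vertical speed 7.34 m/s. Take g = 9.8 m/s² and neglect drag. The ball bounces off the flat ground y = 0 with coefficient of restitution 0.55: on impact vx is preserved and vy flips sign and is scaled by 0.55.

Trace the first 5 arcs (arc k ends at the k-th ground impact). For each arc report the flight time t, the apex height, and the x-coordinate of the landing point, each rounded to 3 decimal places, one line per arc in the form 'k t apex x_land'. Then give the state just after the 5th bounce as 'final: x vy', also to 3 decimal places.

1 2.836 21.339 38.397
2 2.296 6.455 69.478
3 1.263 1.953 86.573
4 0.694 0.591 95.975
5 0.382 0.179 101.146
final: 101.146 1.029

Arc 1: start y=18.590, vy=7.340 → t=2.836, apex=21.339, x_land=38.397, impact vy=-20.451
  bounce: vy ← 0.55·20.451 = 11.248
Arc 2: start y=0.000, vy=11.248 → t=2.296, apex=6.455, x_land=69.478, impact vy=-11.248
  bounce: vy ← 0.55·11.248 = 6.186
Arc 3: start y=0.000, vy=6.186 → t=1.263, apex=1.953, x_land=86.573, impact vy=-6.186
  bounce: vy ← 0.55·6.186 = 3.403
Arc 4: start y=0.000, vy=3.403 → t=0.694, apex=0.591, x_land=95.975, impact vy=-3.403
  bounce: vy ← 0.55·3.403 = 1.871
Arc 5: start y=0.000, vy=1.871 → t=0.382, apex=0.179, x_land=101.146, impact vy=-1.871
  bounce: vy ← 0.55·1.871 = 1.029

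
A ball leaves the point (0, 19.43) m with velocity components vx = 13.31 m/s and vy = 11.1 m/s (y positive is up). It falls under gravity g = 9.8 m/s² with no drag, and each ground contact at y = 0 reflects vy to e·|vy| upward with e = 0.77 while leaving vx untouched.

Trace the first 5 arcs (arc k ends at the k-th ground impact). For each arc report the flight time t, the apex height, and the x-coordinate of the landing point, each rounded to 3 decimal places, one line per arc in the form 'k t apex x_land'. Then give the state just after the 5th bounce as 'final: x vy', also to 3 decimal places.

1 3.424 25.716 45.567
2 3.528 15.247 92.525
3 2.717 9.040 128.682
4 2.092 5.360 156.523
5 1.611 3.178 177.961
final: 177.961 6.077

Arc 1: start y=19.430, vy=11.100 → t=3.424, apex=25.716, x_land=45.567, impact vy=-22.451
  bounce: vy ← 0.77·22.451 = 17.287
Arc 2: start y=0.000, vy=17.287 → t=3.528, apex=15.247, x_land=92.525, impact vy=-17.287
  bounce: vy ← 0.77·17.287 = 13.311
Arc 3: start y=0.000, vy=13.311 → t=2.717, apex=9.040, x_land=128.682, impact vy=-13.311
  bounce: vy ← 0.77·13.311 = 10.250
Arc 4: start y=0.000, vy=10.250 → t=2.092, apex=5.360, x_land=156.523, impact vy=-10.250
  bounce: vy ← 0.77·10.250 = 7.892
Arc 5: start y=0.000, vy=7.892 → t=1.611, apex=3.178, x_land=177.961, impact vy=-7.892
  bounce: vy ← 0.77·7.892 = 6.077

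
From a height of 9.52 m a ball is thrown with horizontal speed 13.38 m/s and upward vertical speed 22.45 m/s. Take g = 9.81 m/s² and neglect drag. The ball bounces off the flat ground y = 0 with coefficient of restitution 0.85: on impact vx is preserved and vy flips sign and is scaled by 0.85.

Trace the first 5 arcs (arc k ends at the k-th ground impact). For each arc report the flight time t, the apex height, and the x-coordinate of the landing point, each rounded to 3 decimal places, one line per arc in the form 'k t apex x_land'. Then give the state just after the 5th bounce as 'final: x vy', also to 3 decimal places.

Arc 1: start y=9.520, vy=22.450 → t=4.968, apex=35.208, x_land=66.467, impact vy=-26.283
  bounce: vy ← 0.85·26.283 = 22.340
Arc 2: start y=0.000, vy=22.340 → t=4.555, apex=25.438, x_land=127.408, impact vy=-22.340
  bounce: vy ← 0.85·22.340 = 18.989
Arc 3: start y=0.000, vy=18.989 → t=3.871, apex=18.379, x_land=179.208, impact vy=-18.989
  bounce: vy ← 0.85·18.989 = 16.141
Arc 4: start y=0.000, vy=16.141 → t=3.291, apex=13.279, x_land=223.237, impact vy=-16.141
  bounce: vy ← 0.85·16.141 = 13.720
Arc 5: start y=0.000, vy=13.720 → t=2.797, apex=9.594, x_land=260.663, impact vy=-13.720
  bounce: vy ← 0.85·13.720 = 11.662

1 4.968 35.208 66.467
2 4.555 25.438 127.408
3 3.871 18.379 179.208
4 3.291 13.279 223.237
5 2.797 9.594 260.663
final: 260.663 11.662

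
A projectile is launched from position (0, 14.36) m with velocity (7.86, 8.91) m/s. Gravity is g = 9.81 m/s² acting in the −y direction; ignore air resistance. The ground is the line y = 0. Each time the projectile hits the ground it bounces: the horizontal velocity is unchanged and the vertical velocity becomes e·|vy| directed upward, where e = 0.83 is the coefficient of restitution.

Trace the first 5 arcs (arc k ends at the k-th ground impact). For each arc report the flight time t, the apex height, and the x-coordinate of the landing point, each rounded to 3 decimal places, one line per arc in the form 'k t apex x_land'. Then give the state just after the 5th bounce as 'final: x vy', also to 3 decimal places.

1 2.845 18.406 22.365
2 3.216 12.680 47.640
3 2.669 8.735 68.618
4 2.215 6.018 86.031
5 1.839 4.146 100.483
final: 100.483 7.486

Arc 1: start y=14.360, vy=8.910 → t=2.845, apex=18.406, x_land=22.365, impact vy=-19.003
  bounce: vy ← 0.83·19.003 = 15.773
Arc 2: start y=0.000, vy=15.773 → t=3.216, apex=12.680, x_land=47.640, impact vy=-15.773
  bounce: vy ← 0.83·15.773 = 13.091
Arc 3: start y=0.000, vy=13.091 → t=2.669, apex=8.735, x_land=68.618, impact vy=-13.091
  bounce: vy ← 0.83·13.091 = 10.866
Arc 4: start y=0.000, vy=10.866 → t=2.215, apex=6.018, x_land=86.031, impact vy=-10.866
  bounce: vy ← 0.83·10.866 = 9.019
Arc 5: start y=0.000, vy=9.019 → t=1.839, apex=4.146, x_land=100.483, impact vy=-9.019
  bounce: vy ← 0.83·9.019 = 7.486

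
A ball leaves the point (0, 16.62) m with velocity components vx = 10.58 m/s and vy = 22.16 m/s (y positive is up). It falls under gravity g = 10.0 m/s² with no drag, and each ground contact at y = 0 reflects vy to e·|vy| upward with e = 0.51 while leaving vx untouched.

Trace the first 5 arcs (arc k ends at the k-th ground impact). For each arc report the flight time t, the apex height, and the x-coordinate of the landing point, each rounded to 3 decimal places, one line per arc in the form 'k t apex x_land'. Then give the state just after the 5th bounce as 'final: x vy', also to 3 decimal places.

1 5.086 41.173 53.806
2 2.927 10.709 84.773
3 1.493 2.785 100.567
4 0.761 0.724 108.622
5 0.388 0.188 112.730
final: 112.730 0.990

Arc 1: start y=16.620, vy=22.160 → t=5.086, apex=41.173, x_land=53.806, impact vy=-28.696
  bounce: vy ← 0.51·28.696 = 14.635
Arc 2: start y=0.000, vy=14.635 → t=2.927, apex=10.709, x_land=84.773, impact vy=-14.635
  bounce: vy ← 0.51·14.635 = 7.464
Arc 3: start y=0.000, vy=7.464 → t=1.493, apex=2.785, x_land=100.567, impact vy=-7.464
  bounce: vy ← 0.51·7.464 = 3.807
Arc 4: start y=0.000, vy=3.807 → t=0.761, apex=0.724, x_land=108.622, impact vy=-3.807
  bounce: vy ← 0.51·3.807 = 1.941
Arc 5: start y=0.000, vy=1.941 → t=0.388, apex=0.188, x_land=112.730, impact vy=-1.941
  bounce: vy ← 0.51·1.941 = 0.990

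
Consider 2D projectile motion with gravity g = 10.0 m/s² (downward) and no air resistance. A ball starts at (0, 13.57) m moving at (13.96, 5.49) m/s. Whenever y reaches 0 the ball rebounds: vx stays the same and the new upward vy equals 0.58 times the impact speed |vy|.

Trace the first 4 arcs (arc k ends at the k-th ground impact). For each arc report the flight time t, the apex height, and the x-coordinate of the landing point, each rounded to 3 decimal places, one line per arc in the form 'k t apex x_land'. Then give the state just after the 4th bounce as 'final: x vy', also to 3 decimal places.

Arc 1: start y=13.570, vy=5.490 → t=2.285, apex=15.077, x_land=31.905, impact vy=-17.365
  bounce: vy ← 0.58·17.365 = 10.072
Arc 2: start y=0.000, vy=10.072 → t=2.014, apex=5.072, x_land=60.025, impact vy=-10.072
  bounce: vy ← 0.58·10.072 = 5.842
Arc 3: start y=0.000, vy=5.842 → t=1.168, apex=1.706, x_land=76.335, impact vy=-5.842
  bounce: vy ← 0.58·5.842 = 3.388
Arc 4: start y=0.000, vy=3.388 → t=0.678, apex=0.574, x_land=85.795, impact vy=-3.388
  bounce: vy ← 0.58·3.388 = 1.965

1 2.285 15.077 31.905
2 2.014 5.072 60.025
3 1.168 1.706 76.335
4 0.678 0.574 85.795
final: 85.795 1.965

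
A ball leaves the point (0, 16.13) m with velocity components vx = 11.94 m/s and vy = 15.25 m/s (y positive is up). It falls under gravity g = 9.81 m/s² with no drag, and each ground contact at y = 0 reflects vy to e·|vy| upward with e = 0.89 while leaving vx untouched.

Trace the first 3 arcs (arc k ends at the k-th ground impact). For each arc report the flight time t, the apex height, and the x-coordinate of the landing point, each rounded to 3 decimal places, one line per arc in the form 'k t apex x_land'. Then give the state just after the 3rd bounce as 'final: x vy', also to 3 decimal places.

1 3.943 27.983 47.080
2 4.252 22.166 97.844
3 3.784 17.557 143.024
final: 143.024 16.518

Arc 1: start y=16.130, vy=15.250 → t=3.943, apex=27.983, x_land=47.080, impact vy=-23.431
  bounce: vy ← 0.89·23.431 = 20.854
Arc 2: start y=0.000, vy=20.854 → t=4.252, apex=22.166, x_land=97.844, impact vy=-20.854
  bounce: vy ← 0.89·20.854 = 18.560
Arc 3: start y=0.000, vy=18.560 → t=3.784, apex=17.557, x_land=143.024, impact vy=-18.560
  bounce: vy ← 0.89·18.560 = 16.518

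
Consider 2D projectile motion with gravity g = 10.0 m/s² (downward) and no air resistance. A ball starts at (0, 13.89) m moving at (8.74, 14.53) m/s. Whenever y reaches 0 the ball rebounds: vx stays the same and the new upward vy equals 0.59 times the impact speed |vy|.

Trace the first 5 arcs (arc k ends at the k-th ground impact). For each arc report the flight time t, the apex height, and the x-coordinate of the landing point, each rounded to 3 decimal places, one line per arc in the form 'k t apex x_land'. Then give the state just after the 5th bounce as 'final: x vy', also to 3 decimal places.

1 3.664 24.446 32.025
2 2.609 8.510 54.829
3 1.539 2.962 68.283
4 0.908 1.031 76.221
5 0.536 0.359 80.905
final: 80.905 1.581

Arc 1: start y=13.890, vy=14.530 → t=3.664, apex=24.446, x_land=32.025, impact vy=-22.112
  bounce: vy ← 0.59·22.112 = 13.046
Arc 2: start y=0.000, vy=13.046 → t=2.609, apex=8.510, x_land=54.829, impact vy=-13.046
  bounce: vy ← 0.59·13.046 = 7.697
Arc 3: start y=0.000, vy=7.697 → t=1.539, apex=2.962, x_land=68.283, impact vy=-7.697
  bounce: vy ← 0.59·7.697 = 4.541
Arc 4: start y=0.000, vy=4.541 → t=0.908, apex=1.031, x_land=76.221, impact vy=-4.541
  bounce: vy ← 0.59·4.541 = 2.679
Arc 5: start y=0.000, vy=2.679 → t=0.536, apex=0.359, x_land=80.905, impact vy=-2.679
  bounce: vy ← 0.59·2.679 = 1.581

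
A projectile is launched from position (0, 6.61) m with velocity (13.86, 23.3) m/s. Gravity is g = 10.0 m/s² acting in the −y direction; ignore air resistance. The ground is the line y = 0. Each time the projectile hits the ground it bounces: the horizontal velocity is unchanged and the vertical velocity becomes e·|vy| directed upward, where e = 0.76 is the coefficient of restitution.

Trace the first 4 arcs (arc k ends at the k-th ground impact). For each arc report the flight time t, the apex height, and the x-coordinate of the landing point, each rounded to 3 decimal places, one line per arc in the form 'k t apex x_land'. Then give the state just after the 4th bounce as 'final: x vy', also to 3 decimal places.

Arc 1: start y=6.610, vy=23.300 → t=4.928, apex=33.755, x_land=68.306, impact vy=-25.982
  bounce: vy ← 0.76·25.982 = 19.747
Arc 2: start y=0.000, vy=19.747 → t=3.949, apex=19.497, x_land=123.043, impact vy=-19.747
  bounce: vy ← 0.76·19.747 = 15.007
Arc 3: start y=0.000, vy=15.007 → t=3.001, apex=11.261, x_land=164.644, impact vy=-15.007
  bounce: vy ← 0.76·15.007 = 11.406
Arc 4: start y=0.000, vy=11.406 → t=2.281, apex=6.504, x_land=196.261, impact vy=-11.406
  bounce: vy ← 0.76·11.406 = 8.668

1 4.928 33.755 68.306
2 3.949 19.497 123.043
3 3.001 11.261 164.644
4 2.281 6.504 196.261
final: 196.261 8.668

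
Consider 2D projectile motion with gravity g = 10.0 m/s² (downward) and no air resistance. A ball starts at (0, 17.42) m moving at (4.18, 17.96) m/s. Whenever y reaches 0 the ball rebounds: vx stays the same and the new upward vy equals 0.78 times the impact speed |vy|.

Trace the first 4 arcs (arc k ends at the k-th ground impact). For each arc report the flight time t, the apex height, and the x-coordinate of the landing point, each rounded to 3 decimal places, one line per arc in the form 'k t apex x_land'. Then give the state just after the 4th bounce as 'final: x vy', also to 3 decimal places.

1 4.386 33.548 18.335
2 4.041 20.411 35.225
3 3.152 12.418 48.400
4 2.458 7.555 58.677
final: 58.677 9.588

Arc 1: start y=17.420, vy=17.960 → t=4.386, apex=33.548, x_land=18.335, impact vy=-25.903
  bounce: vy ← 0.78·25.903 = 20.204
Arc 2: start y=0.000, vy=20.204 → t=4.041, apex=20.411, x_land=35.225, impact vy=-20.204
  bounce: vy ← 0.78·20.204 = 15.759
Arc 3: start y=0.000, vy=15.759 → t=3.152, apex=12.418, x_land=48.400, impact vy=-15.759
  bounce: vy ← 0.78·15.759 = 12.292
Arc 4: start y=0.000, vy=12.292 → t=2.458, apex=7.555, x_land=58.677, impact vy=-12.292
  bounce: vy ← 0.78·12.292 = 9.588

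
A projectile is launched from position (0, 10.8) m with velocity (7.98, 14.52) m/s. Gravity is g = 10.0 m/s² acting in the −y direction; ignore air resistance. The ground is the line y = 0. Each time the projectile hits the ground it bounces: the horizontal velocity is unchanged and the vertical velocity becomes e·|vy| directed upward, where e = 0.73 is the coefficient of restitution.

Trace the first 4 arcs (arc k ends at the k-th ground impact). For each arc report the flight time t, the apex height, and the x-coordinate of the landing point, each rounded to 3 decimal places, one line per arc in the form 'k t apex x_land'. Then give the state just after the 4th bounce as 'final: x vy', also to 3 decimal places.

Arc 1: start y=10.800, vy=14.520 → t=3.518, apex=21.342, x_land=28.074, impact vy=-20.660
  bounce: vy ← 0.73·20.660 = 15.082
Arc 2: start y=0.000, vy=15.082 → t=3.016, apex=11.373, x_land=52.144, impact vy=-15.082
  bounce: vy ← 0.73·15.082 = 11.010
Arc 3: start y=0.000, vy=11.010 → t=2.202, apex=6.061, x_land=69.715, impact vy=-11.010
  bounce: vy ← 0.73·11.010 = 8.037
Arc 4: start y=0.000, vy=8.037 → t=1.607, apex=3.230, x_land=82.542, impact vy=-8.037
  bounce: vy ← 0.73·8.037 = 5.867

1 3.518 21.342 28.074
2 3.016 11.373 52.144
3 2.202 6.061 69.715
4 1.607 3.230 82.542
final: 82.542 5.867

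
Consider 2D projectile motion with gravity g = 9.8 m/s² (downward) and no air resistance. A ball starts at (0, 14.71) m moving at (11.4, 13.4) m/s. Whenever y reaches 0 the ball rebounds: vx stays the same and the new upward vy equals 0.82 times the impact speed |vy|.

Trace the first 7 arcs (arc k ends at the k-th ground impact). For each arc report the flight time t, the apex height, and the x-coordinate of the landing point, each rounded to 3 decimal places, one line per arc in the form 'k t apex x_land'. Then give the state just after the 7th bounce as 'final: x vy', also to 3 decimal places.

Arc 1: start y=14.710, vy=13.400 → t=3.575, apex=23.871, x_land=40.750, impact vy=-21.630
  bounce: vy ← 0.82·21.630 = 17.737
Arc 2: start y=0.000, vy=17.737 → t=3.620, apex=16.051, x_land=82.015, impact vy=-17.737
  bounce: vy ← 0.82·17.737 = 14.544
Arc 3: start y=0.000, vy=14.544 → t=2.968, apex=10.793, x_land=115.853, impact vy=-14.544
  bounce: vy ← 0.82·14.544 = 11.926
Arc 4: start y=0.000, vy=11.926 → t=2.434, apex=7.257, x_land=143.600, impact vy=-11.926
  bounce: vy ← 0.82·11.926 = 9.780
Arc 5: start y=0.000, vy=9.780 → t=1.996, apex=4.880, x_land=166.353, impact vy=-9.780
  bounce: vy ← 0.82·9.780 = 8.019
Arc 6: start y=0.000, vy=8.019 → t=1.637, apex=3.281, x_land=185.010, impact vy=-8.019
  bounce: vy ← 0.82·8.019 = 6.576
Arc 7: start y=0.000, vy=6.576 → t=1.342, apex=2.206, x_land=200.308, impact vy=-6.576
  bounce: vy ← 0.82·6.576 = 5.392

1 3.575 23.871 40.750
2 3.620 16.051 82.015
3 2.968 10.793 115.853
4 2.434 7.257 143.600
5 1.996 4.880 166.353
6 1.637 3.281 185.010
7 1.342 2.206 200.308
final: 200.308 5.392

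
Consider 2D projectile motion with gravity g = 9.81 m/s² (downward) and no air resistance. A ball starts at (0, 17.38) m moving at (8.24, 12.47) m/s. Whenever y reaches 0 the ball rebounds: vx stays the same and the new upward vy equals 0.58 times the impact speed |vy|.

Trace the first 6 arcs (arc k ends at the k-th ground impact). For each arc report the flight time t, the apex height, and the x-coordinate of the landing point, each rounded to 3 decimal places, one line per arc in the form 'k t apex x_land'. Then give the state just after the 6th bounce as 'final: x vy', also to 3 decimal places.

Arc 1: start y=17.380, vy=12.470 → t=3.543, apex=25.306, x_land=29.190, impact vy=-22.282
  bounce: vy ← 0.58·22.282 = 12.924
Arc 2: start y=0.000, vy=12.924 → t=2.635, apex=8.513, x_land=50.901, impact vy=-12.924
  bounce: vy ← 0.58·12.924 = 7.496
Arc 3: start y=0.000, vy=7.496 → t=1.528, apex=2.864, x_land=63.493, impact vy=-7.496
  bounce: vy ← 0.58·7.496 = 4.348
Arc 4: start y=0.000, vy=4.348 → t=0.886, apex=0.963, x_land=70.797, impact vy=-4.348
  bounce: vy ← 0.58·4.348 = 2.522
Arc 5: start y=0.000, vy=2.522 → t=0.514, apex=0.324, x_land=75.033, impact vy=-2.522
  bounce: vy ← 0.58·2.522 = 1.463
Arc 6: start y=0.000, vy=1.463 → t=0.298, apex=0.109, x_land=77.490, impact vy=-1.463
  bounce: vy ← 0.58·1.463 = 0.848

1 3.543 25.306 29.190
2 2.635 8.513 50.901
3 1.528 2.864 63.493
4 0.886 0.963 70.797
5 0.514 0.324 75.033
6 0.298 0.109 77.490
final: 77.490 0.848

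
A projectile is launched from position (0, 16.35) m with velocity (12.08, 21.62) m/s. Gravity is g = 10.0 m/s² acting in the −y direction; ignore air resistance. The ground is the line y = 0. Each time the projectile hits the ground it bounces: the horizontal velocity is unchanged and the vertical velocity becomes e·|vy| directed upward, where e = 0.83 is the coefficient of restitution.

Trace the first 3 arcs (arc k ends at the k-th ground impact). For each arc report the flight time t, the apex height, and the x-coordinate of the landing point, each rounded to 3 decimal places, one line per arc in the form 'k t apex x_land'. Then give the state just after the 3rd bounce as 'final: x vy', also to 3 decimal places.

1 4.981 39.721 60.165
2 4.679 27.364 116.685
3 3.883 18.851 163.596
final: 163.596 16.116

Arc 1: start y=16.350, vy=21.620 → t=4.981, apex=39.721, x_land=60.165, impact vy=-28.186
  bounce: vy ← 0.83·28.186 = 23.394
Arc 2: start y=0.000, vy=23.394 → t=4.679, apex=27.364, x_land=116.685, impact vy=-23.394
  bounce: vy ← 0.83·23.394 = 19.417
Arc 3: start y=0.000, vy=19.417 → t=3.883, apex=18.851, x_land=163.596, impact vy=-19.417
  bounce: vy ← 0.83·19.417 = 16.116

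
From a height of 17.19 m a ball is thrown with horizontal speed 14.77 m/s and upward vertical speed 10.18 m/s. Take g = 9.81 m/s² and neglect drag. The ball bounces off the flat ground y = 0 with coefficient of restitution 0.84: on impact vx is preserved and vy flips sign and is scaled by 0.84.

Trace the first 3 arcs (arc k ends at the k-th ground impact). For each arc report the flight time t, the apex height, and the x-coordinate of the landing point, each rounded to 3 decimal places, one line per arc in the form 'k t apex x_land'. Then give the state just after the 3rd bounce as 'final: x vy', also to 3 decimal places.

1 3.178 22.472 46.941
2 3.596 15.856 100.053
3 3.021 11.188 144.667
final: 144.667 12.445

Arc 1: start y=17.190, vy=10.180 → t=3.178, apex=22.472, x_land=46.941, impact vy=-20.998
  bounce: vy ← 0.84·20.998 = 17.638
Arc 2: start y=0.000, vy=17.638 → t=3.596, apex=15.856, x_land=100.053, impact vy=-17.638
  bounce: vy ← 0.84·17.638 = 14.816
Arc 3: start y=0.000, vy=14.816 → t=3.021, apex=11.188, x_land=144.667, impact vy=-14.816
  bounce: vy ← 0.84·14.816 = 12.445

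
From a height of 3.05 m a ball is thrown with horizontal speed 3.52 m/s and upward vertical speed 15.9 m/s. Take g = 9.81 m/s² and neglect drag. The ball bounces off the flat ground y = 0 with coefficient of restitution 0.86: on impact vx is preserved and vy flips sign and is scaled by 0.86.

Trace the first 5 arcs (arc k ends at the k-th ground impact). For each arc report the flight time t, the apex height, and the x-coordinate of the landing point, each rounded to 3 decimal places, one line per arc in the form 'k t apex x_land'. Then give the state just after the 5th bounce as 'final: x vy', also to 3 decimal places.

Arc 1: start y=3.050, vy=15.900 → t=3.423, apex=15.935, x_land=12.050, impact vy=-17.682
  bounce: vy ← 0.86·17.682 = 15.206
Arc 2: start y=0.000, vy=15.206 → t=3.100, apex=11.786, x_land=22.962, impact vy=-15.206
  bounce: vy ← 0.86·15.206 = 13.078
Arc 3: start y=0.000, vy=13.078 → t=2.666, apex=8.717, x_land=32.347, impact vy=-13.078
  bounce: vy ← 0.86·13.078 = 11.247
Arc 4: start y=0.000, vy=11.247 → t=2.293, apex=6.447, x_land=40.418, impact vy=-11.247
  bounce: vy ← 0.86·11.247 = 9.672
Arc 5: start y=0.000, vy=9.672 → t=1.972, apex=4.768, x_land=47.360, impact vy=-9.672
  bounce: vy ← 0.86·9.672 = 8.318

1 3.423 15.935 12.050
2 3.100 11.786 22.962
3 2.666 8.717 32.347
4 2.293 6.447 40.418
5 1.972 4.768 47.360
final: 47.360 8.318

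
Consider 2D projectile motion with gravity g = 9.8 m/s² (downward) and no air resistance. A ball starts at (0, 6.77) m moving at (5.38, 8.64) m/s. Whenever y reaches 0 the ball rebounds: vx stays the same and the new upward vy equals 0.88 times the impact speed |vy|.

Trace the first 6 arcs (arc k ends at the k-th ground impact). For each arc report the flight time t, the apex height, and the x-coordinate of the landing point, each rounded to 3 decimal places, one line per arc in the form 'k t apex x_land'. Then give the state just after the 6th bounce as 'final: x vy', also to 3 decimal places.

1 2.351 10.579 12.648
2 2.586 8.192 26.561
3 2.276 6.344 38.804
4 2.003 4.913 49.578
5 1.762 3.804 59.059
6 1.551 2.946 67.403
final: 67.403 6.687

Arc 1: start y=6.770, vy=8.640 → t=2.351, apex=10.579, x_land=12.648, impact vy=-14.399
  bounce: vy ← 0.88·14.399 = 12.671
Arc 2: start y=0.000, vy=12.671 → t=2.586, apex=8.192, x_land=26.561, impact vy=-12.671
  bounce: vy ← 0.88·12.671 = 11.151
Arc 3: start y=0.000, vy=11.151 → t=2.276, apex=6.344, x_land=38.804, impact vy=-11.151
  bounce: vy ← 0.88·11.151 = 9.813
Arc 4: start y=0.000, vy=9.813 → t=2.003, apex=4.913, x_land=49.578, impact vy=-9.813
  bounce: vy ← 0.88·9.813 = 8.635
Arc 5: start y=0.000, vy=8.635 → t=1.762, apex=3.804, x_land=59.059, impact vy=-8.635
  bounce: vy ← 0.88·8.635 = 7.599
Arc 6: start y=0.000, vy=7.599 → t=1.551, apex=2.946, x_land=67.403, impact vy=-7.599
  bounce: vy ← 0.88·7.599 = 6.687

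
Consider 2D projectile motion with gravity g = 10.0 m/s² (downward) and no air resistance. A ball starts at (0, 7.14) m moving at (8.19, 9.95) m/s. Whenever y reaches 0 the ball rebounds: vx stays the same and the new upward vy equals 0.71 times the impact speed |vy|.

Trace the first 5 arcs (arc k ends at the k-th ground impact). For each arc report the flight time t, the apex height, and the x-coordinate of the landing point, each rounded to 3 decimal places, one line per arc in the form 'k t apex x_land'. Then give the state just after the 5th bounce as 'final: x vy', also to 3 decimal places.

1 2.550 12.090 20.884
2 2.208 6.095 38.969
3 1.568 3.072 51.809
4 1.113 1.549 60.925
5 0.790 0.781 67.398
final: 67.398 2.806

Arc 1: start y=7.140, vy=9.950 → t=2.550, apex=12.090, x_land=20.884, impact vy=-15.550
  bounce: vy ← 0.71·15.550 = 11.040
Arc 2: start y=0.000, vy=11.040 → t=2.208, apex=6.095, x_land=38.969, impact vy=-11.040
  bounce: vy ← 0.71·11.040 = 7.839
Arc 3: start y=0.000, vy=7.839 → t=1.568, apex=3.072, x_land=51.809, impact vy=-7.839
  bounce: vy ← 0.71·7.839 = 5.566
Arc 4: start y=0.000, vy=5.566 → t=1.113, apex=1.549, x_land=60.925, impact vy=-5.566
  bounce: vy ← 0.71·5.566 = 3.952
Arc 5: start y=0.000, vy=3.952 → t=0.790, apex=0.781, x_land=67.398, impact vy=-3.952
  bounce: vy ← 0.71·3.952 = 2.806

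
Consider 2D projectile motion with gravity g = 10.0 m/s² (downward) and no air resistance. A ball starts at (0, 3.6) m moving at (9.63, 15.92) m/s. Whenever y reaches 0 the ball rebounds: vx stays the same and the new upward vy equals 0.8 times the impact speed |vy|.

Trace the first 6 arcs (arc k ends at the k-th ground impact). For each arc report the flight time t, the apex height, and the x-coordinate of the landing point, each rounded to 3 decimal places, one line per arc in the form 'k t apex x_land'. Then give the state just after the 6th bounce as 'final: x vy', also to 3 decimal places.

1 3.396 16.272 32.704
2 2.886 10.414 60.500
3 2.309 6.665 82.737
4 1.847 4.266 100.526
5 1.478 2.730 114.758
6 1.182 1.747 126.143
final: 126.143 4.729

Arc 1: start y=3.600, vy=15.920 → t=3.396, apex=16.272, x_land=32.704, impact vy=-18.040
  bounce: vy ← 0.8·18.040 = 14.432
Arc 2: start y=0.000, vy=14.432 → t=2.886, apex=10.414, x_land=60.500, impact vy=-14.432
  bounce: vy ← 0.8·14.432 = 11.546
Arc 3: start y=0.000, vy=11.546 → t=2.309, apex=6.665, x_land=82.737, impact vy=-11.546
  bounce: vy ← 0.8·11.546 = 9.237
Arc 4: start y=0.000, vy=9.237 → t=1.847, apex=4.266, x_land=100.526, impact vy=-9.237
  bounce: vy ← 0.8·9.237 = 7.389
Arc 5: start y=0.000, vy=7.389 → t=1.478, apex=2.730, x_land=114.758, impact vy=-7.389
  bounce: vy ← 0.8·7.389 = 5.911
Arc 6: start y=0.000, vy=5.911 → t=1.182, apex=1.747, x_land=126.143, impact vy=-5.911
  bounce: vy ← 0.8·5.911 = 4.729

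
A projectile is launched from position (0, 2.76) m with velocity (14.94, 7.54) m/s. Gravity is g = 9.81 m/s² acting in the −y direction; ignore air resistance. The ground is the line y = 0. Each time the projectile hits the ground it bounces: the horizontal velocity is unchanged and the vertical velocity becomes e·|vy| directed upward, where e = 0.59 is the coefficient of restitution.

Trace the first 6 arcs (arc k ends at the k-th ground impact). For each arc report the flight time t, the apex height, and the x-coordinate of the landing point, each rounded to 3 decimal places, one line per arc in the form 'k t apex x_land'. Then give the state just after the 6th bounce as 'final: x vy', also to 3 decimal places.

1 1.843 5.658 27.528
2 1.267 1.969 46.462
3 0.748 0.686 57.633
4 0.441 0.239 64.223
5 0.260 0.083 68.112
6 0.154 0.029 70.406
final: 70.406 0.444

Arc 1: start y=2.760, vy=7.540 → t=1.843, apex=5.658, x_land=27.528, impact vy=-10.536
  bounce: vy ← 0.59·10.536 = 6.216
Arc 2: start y=0.000, vy=6.216 → t=1.267, apex=1.969, x_land=46.462, impact vy=-6.216
  bounce: vy ← 0.59·6.216 = 3.668
Arc 3: start y=0.000, vy=3.668 → t=0.748, apex=0.686, x_land=57.633, impact vy=-3.668
  bounce: vy ← 0.59·3.668 = 2.164
Arc 4: start y=0.000, vy=2.164 → t=0.441, apex=0.239, x_land=64.223, impact vy=-2.164
  bounce: vy ← 0.59·2.164 = 1.277
Arc 5: start y=0.000, vy=1.277 → t=0.260, apex=0.083, x_land=68.112, impact vy=-1.277
  bounce: vy ← 0.59·1.277 = 0.753
Arc 6: start y=0.000, vy=0.753 → t=0.154, apex=0.029, x_land=70.406, impact vy=-0.753
  bounce: vy ← 0.59·0.753 = 0.444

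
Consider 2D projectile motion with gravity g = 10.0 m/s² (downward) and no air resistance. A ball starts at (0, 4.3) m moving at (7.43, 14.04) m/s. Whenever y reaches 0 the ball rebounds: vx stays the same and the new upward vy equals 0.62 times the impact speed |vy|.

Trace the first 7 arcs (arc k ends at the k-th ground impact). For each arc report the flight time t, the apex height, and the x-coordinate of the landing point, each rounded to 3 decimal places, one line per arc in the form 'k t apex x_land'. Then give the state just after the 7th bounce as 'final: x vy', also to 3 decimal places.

1 3.087 14.156 22.934
2 2.086 5.442 38.436
3 1.294 2.092 48.047
4 0.802 0.804 54.006
5 0.497 0.309 57.701
6 0.308 0.119 59.992
7 0.191 0.046 61.412
final: 61.412 0.593

Arc 1: start y=4.300, vy=14.040 → t=3.087, apex=14.156, x_land=22.934, impact vy=-16.826
  bounce: vy ← 0.62·16.826 = 10.432
Arc 2: start y=0.000, vy=10.432 → t=2.086, apex=5.442, x_land=38.436, impact vy=-10.432
  bounce: vy ← 0.62·10.432 = 6.468
Arc 3: start y=0.000, vy=6.468 → t=1.294, apex=2.092, x_land=48.047, impact vy=-6.468
  bounce: vy ← 0.62·6.468 = 4.010
Arc 4: start y=0.000, vy=4.010 → t=0.802, apex=0.804, x_land=54.006, impact vy=-4.010
  bounce: vy ← 0.62·4.010 = 2.486
Arc 5: start y=0.000, vy=2.486 → t=0.497, apex=0.309, x_land=57.701, impact vy=-2.486
  bounce: vy ← 0.62·2.486 = 1.542
Arc 6: start y=0.000, vy=1.542 → t=0.308, apex=0.119, x_land=59.992, impact vy=-1.542
  bounce: vy ← 0.62·1.542 = 0.956
Arc 7: start y=0.000, vy=0.956 → t=0.191, apex=0.046, x_land=61.412, impact vy=-0.956
  bounce: vy ← 0.62·0.956 = 0.593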